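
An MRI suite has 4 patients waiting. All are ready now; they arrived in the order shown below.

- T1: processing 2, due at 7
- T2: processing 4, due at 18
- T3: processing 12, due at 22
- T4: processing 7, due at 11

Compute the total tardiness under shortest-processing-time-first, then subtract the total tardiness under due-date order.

2

SPT (increasing processing time): T1 T2 T4 T3.
T1: 0→2, due 7, tardiness 0
T2: 2→6, due 18, tardiness 0
T4: 6→13, due 11, tardiness 2
T3: 13→25, due 22, tardiness 3
Sum = 0+0+2+3 = 5.
EDD (increasing due date): T1 T4 T2 T3.
T1: 0→2, due 7, tardiness 0
T4: 2→9, due 11, tardiness 0
T2: 9→13, due 18, tardiness 0
T3: 13→25, due 22, tardiness 3
Sum = 0+0+0+3 = 3.
Difference = 5 − 3 = 2.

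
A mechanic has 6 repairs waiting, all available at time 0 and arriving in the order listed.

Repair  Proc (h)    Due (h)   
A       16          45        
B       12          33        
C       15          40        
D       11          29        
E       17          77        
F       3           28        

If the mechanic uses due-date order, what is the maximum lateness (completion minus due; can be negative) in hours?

12

EDD (increasing due date): F D B C A E.
F: 0→3, due 28, lateness -25
D: 3→14, due 29, lateness -15
B: 14→26, due 33, lateness -7
C: 26→41, due 40, lateness 1
A: 41→57, due 45, lateness 12
E: 57→74, due 77, lateness -3
Maximum = 12.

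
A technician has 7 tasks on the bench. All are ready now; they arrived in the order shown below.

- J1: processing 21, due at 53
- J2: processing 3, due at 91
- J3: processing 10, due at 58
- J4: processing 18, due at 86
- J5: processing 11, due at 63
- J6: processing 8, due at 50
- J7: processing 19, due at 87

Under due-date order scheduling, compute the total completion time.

371

EDD (increasing due date): J6 J1 J3 J5 J4 J7 J2.
J6: 0→8
J1: 8→29
J3: 29→39
J5: 39→50
J4: 50→68
J7: 68→87
J2: 87→90
Sum = 8+29+39+50+68+87+90 = 371.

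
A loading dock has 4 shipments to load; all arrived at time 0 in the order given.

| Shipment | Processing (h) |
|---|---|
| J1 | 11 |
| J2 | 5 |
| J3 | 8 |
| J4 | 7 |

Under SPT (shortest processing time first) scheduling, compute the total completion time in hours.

SPT (increasing processing time): J2 J4 J3 J1.
J2: 0→5
J4: 5→12
J3: 12→20
J1: 20→31
Sum = 5+12+20+31 = 68.

68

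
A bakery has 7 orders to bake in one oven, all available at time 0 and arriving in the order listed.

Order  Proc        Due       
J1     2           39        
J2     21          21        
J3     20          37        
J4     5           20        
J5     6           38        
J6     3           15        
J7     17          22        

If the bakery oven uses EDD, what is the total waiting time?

224

EDD (increasing due date): J6 J4 J2 J7 J3 J5 J1.
J6: waits 0, runs 0→3
J4: waits 3, runs 3→8
J2: waits 8, runs 8→29
J7: waits 29, runs 29→46
J3: waits 46, runs 46→66
J5: waits 66, runs 66→72
J1: waits 72, runs 72→74
Sum = 0+3+8+29+46+66+72 = 224.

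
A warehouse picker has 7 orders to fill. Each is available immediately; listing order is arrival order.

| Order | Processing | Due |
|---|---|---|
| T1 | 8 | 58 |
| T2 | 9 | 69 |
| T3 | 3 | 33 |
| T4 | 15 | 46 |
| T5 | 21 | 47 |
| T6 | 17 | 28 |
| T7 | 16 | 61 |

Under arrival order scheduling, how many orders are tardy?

FIFO (arrival order): T1 T2 T3 T4 T5 T6 T7.
T1: 0→8, due 58, tardiness 0
T2: 8→17, due 69, tardiness 0
T3: 17→20, due 33, tardiness 0
T4: 20→35, due 46, tardiness 0
T5: 35→56, due 47, tardiness 9
T6: 56→73, due 28, tardiness 45
T7: 73→89, due 61, tardiness 28
Late orders: 3.

3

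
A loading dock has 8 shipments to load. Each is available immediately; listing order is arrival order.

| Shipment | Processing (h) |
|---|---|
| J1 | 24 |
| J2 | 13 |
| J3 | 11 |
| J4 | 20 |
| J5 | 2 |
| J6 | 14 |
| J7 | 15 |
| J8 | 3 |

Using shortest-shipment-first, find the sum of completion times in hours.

333

SPT (increasing processing time): J5 J8 J3 J2 J6 J7 J4 J1.
J5: 0→2
J8: 2→5
J3: 5→16
J2: 16→29
J6: 29→43
J7: 43→58
J4: 58→78
J1: 78→102
Sum = 2+5+16+29+43+58+78+102 = 333.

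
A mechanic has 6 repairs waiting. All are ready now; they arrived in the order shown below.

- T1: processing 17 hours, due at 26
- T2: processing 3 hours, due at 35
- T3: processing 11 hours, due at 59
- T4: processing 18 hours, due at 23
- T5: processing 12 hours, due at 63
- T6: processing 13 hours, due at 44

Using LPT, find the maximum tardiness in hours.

LPT (decreasing processing time): T4 T1 T6 T5 T3 T2.
T4: 0→18, due 23, tardiness 0
T1: 18→35, due 26, tardiness 9
T6: 35→48, due 44, tardiness 4
T5: 48→60, due 63, tardiness 0
T3: 60→71, due 59, tardiness 12
T2: 71→74, due 35, tardiness 39
Maximum = 39.

39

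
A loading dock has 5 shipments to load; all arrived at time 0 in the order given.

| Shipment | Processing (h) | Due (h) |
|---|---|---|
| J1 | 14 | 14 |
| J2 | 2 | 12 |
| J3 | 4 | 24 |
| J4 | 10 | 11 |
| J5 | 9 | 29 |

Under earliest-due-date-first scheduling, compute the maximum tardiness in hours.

12

EDD (increasing due date): J4 J2 J1 J3 J5.
J4: 0→10, due 11, tardiness 0
J2: 10→12, due 12, tardiness 0
J1: 12→26, due 14, tardiness 12
J3: 26→30, due 24, tardiness 6
J5: 30→39, due 29, tardiness 10
Maximum = 12.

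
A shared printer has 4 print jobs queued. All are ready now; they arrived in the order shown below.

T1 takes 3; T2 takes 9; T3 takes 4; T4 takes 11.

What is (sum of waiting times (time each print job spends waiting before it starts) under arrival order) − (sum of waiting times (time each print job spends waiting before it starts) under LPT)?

-24

FIFO (arrival order): T1 T2 T3 T4.
T1: waits 0, runs 0→3
T2: waits 3, runs 3→12
T3: waits 12, runs 12→16
T4: waits 16, runs 16→27
Sum = 0+3+12+16 = 31.
LPT (decreasing processing time): T4 T2 T3 T1.
T4: waits 0, runs 0→11
T2: waits 11, runs 11→20
T3: waits 20, runs 20→24
T1: waits 24, runs 24→27
Sum = 0+11+20+24 = 55.
Difference = 31 − 55 = -24.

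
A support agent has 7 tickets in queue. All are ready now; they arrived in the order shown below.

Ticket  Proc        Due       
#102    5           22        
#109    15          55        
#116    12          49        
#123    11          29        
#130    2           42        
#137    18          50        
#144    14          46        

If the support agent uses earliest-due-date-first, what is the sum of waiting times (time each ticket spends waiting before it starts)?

177

EDD (increasing due date): #102 #123 #130 #144 #116 #137 #109.
#102: waits 0, runs 0→5
#123: waits 5, runs 5→16
#130: waits 16, runs 16→18
#144: waits 18, runs 18→32
#116: waits 32, runs 32→44
#137: waits 44, runs 44→62
#109: waits 62, runs 62→77
Sum = 0+5+16+18+32+44+62 = 177.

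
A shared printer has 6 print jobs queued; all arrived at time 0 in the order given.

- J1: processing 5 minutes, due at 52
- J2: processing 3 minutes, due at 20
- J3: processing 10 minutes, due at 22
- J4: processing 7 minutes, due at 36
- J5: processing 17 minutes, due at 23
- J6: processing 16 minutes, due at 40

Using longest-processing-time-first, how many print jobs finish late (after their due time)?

4

LPT (decreasing processing time): J5 J6 J3 J4 J1 J2.
J5: 0→17, due 23, tardiness 0
J6: 17→33, due 40, tardiness 0
J3: 33→43, due 22, tardiness 21
J4: 43→50, due 36, tardiness 14
J1: 50→55, due 52, tardiness 3
J2: 55→58, due 20, tardiness 38
Late print jobs: 4.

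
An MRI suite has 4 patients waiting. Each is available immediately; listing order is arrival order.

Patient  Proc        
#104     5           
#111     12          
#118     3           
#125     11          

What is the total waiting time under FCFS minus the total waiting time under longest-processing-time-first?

FIFO (arrival order): #104 #111 #118 #125.
#104: waits 0, runs 0→5
#111: waits 5, runs 5→17
#118: waits 17, runs 17→20
#125: waits 20, runs 20→31
Sum = 0+5+17+20 = 42.
LPT (decreasing processing time): #111 #125 #104 #118.
#111: waits 0, runs 0→12
#125: waits 12, runs 12→23
#104: waits 23, runs 23→28
#118: waits 28, runs 28→31
Sum = 0+12+23+28 = 63.
Difference = 42 − 63 = -21.

-21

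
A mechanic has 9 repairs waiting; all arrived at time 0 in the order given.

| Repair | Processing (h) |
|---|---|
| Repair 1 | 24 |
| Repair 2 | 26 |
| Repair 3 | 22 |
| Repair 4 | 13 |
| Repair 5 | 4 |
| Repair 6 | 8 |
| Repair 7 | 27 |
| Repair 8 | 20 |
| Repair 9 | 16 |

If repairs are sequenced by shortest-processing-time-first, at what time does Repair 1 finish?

SPT (increasing processing time): Repair 5 Repair 6 Repair 4 Repair 9 Repair 8 Repair 3 Repair 1 Repair 2 Repair 7.
Repair 5: 0→4
Repair 6: 4→12
Repair 4: 12→25
Repair 9: 25→41
Repair 8: 41→61
Repair 3: 61→83
Repair 1: 83→107

107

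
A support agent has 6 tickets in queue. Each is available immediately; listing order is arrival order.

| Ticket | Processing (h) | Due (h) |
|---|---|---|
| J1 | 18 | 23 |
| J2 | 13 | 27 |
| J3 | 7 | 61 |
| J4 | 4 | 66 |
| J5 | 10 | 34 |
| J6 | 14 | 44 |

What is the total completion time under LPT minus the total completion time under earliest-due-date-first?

LPT (decreasing processing time): J1 J6 J2 J5 J3 J4.
J1: 0→18
J6: 18→32
J2: 32→45
J5: 45→55
J3: 55→62
J4: 62→66
Sum = 18+32+45+55+62+66 = 278.
EDD (increasing due date): J1 J2 J5 J6 J3 J4.
J1: 0→18
J2: 18→31
J5: 31→41
J6: 41→55
J3: 55→62
J4: 62→66
Sum = 18+31+41+55+62+66 = 273.
Difference = 278 − 273 = 5.

5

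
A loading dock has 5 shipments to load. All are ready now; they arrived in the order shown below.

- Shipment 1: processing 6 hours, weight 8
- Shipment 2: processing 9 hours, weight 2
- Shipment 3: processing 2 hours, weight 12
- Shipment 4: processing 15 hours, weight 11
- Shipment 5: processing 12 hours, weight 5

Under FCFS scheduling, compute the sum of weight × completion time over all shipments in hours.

FIFO (arrival order): Shipment 1 Shipment 2 Shipment 3 Shipment 4 Shipment 5.
Shipment 1: finishes 6, weight 8, w·C = 48
Shipment 2: finishes 15, weight 2, w·C = 30
Shipment 3: finishes 17, weight 12, w·C = 204
Shipment 4: finishes 32, weight 11, w·C = 352
Shipment 5: finishes 44, weight 5, w·C = 220
Sum = 48+30+204+352+220 = 854.

854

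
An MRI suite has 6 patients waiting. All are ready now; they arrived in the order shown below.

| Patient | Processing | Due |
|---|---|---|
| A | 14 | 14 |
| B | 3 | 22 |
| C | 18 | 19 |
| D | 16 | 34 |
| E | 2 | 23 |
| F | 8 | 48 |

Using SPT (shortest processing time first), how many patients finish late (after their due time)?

3

SPT (increasing processing time): E B F A D C.
E: 0→2, due 23, tardiness 0
B: 2→5, due 22, tardiness 0
F: 5→13, due 48, tardiness 0
A: 13→27, due 14, tardiness 13
D: 27→43, due 34, tardiness 9
C: 43→61, due 19, tardiness 42
Late patients: 3.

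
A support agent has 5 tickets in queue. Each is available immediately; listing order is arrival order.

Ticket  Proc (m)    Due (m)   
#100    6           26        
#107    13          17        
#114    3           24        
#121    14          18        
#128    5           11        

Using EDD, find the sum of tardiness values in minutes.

41

EDD (increasing due date): #128 #107 #121 #114 #100.
#128: 0→5, due 11, tardiness 0
#107: 5→18, due 17, tardiness 1
#121: 18→32, due 18, tardiness 14
#114: 32→35, due 24, tardiness 11
#100: 35→41, due 26, tardiness 15
Sum = 0+1+14+11+15 = 41.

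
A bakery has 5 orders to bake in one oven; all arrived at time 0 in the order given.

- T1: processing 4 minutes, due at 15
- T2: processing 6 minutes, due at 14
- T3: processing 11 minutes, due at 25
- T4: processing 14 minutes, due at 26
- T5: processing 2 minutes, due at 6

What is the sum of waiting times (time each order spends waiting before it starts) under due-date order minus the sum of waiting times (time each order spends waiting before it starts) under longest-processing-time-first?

-60

EDD (increasing due date): T5 T2 T1 T3 T4.
T5: waits 0, runs 0→2
T2: waits 2, runs 2→8
T1: waits 8, runs 8→12
T3: waits 12, runs 12→23
T4: waits 23, runs 23→37
Sum = 0+2+8+12+23 = 45.
LPT (decreasing processing time): T4 T3 T2 T1 T5.
T4: waits 0, runs 0→14
T3: waits 14, runs 14→25
T2: waits 25, runs 25→31
T1: waits 31, runs 31→35
T5: waits 35, runs 35→37
Sum = 0+14+25+31+35 = 105.
Difference = 45 − 105 = -60.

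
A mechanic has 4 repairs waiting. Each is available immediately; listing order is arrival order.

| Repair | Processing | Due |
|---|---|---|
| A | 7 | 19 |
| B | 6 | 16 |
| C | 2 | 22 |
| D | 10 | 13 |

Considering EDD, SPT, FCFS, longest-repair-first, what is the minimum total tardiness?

7

EDD (increasing due date): D B A C.
D: 0→10, due 13, tardiness 0
B: 10→16, due 16, tardiness 0
A: 16→23, due 19, tardiness 4
C: 23→25, due 22, tardiness 3
Sum = 0+0+4+3 = 7.
SPT (increasing processing time): C B A D.
C: 0→2, due 22, tardiness 0
B: 2→8, due 16, tardiness 0
A: 8→15, due 19, tardiness 0
D: 15→25, due 13, tardiness 12
Sum = 0+0+0+12 = 12.
FIFO (arrival order): A B C D.
A: 0→7, due 19, tardiness 0
B: 7→13, due 16, tardiness 0
C: 13→15, due 22, tardiness 0
D: 15→25, due 13, tardiness 12
Sum = 0+0+0+12 = 12.
LPT (decreasing processing time): D A B C.
D: 0→10, due 13, tardiness 0
A: 10→17, due 19, tardiness 0
B: 17→23, due 16, tardiness 7
C: 23→25, due 22, tardiness 3
Sum = 0+0+7+3 = 10.
EDD 7, SPT 12, FIFO 12, LPT 10 → minimum 7.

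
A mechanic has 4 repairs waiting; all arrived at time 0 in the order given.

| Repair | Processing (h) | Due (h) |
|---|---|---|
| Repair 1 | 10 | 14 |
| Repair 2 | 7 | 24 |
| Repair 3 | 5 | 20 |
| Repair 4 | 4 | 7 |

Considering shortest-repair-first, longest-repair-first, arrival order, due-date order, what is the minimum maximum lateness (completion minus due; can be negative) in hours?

SPT (increasing processing time): Repair 4 Repair 3 Repair 2 Repair 1.
Repair 4: 0→4, due 7, lateness -3
Repair 3: 4→9, due 20, lateness -11
Repair 2: 9→16, due 24, lateness -8
Repair 1: 16→26, due 14, lateness 12
Maximum = 12.
LPT (decreasing processing time): Repair 1 Repair 2 Repair 3 Repair 4.
Repair 1: 0→10, due 14, lateness -4
Repair 2: 10→17, due 24, lateness -7
Repair 3: 17→22, due 20, lateness 2
Repair 4: 22→26, due 7, lateness 19
Maximum = 19.
FIFO (arrival order): Repair 1 Repair 2 Repair 3 Repair 4.
Repair 1: 0→10, due 14, lateness -4
Repair 2: 10→17, due 24, lateness -7
Repair 3: 17→22, due 20, lateness 2
Repair 4: 22→26, due 7, lateness 19
Maximum = 19.
EDD (increasing due date): Repair 4 Repair 1 Repair 3 Repair 2.
Repair 4: 0→4, due 7, lateness -3
Repair 1: 4→14, due 14, lateness 0
Repair 3: 14→19, due 20, lateness -1
Repair 2: 19→26, due 24, lateness 2
Maximum = 2.
SPT 12, LPT 19, FIFO 19, EDD 2 → minimum 2.

2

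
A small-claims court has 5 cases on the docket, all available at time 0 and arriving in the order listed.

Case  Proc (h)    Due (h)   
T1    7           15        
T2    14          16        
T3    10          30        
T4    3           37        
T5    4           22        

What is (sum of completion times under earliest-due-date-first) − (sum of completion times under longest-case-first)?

-16

EDD (increasing due date): T1 T2 T5 T3 T4.
T1: 0→7
T2: 7→21
T5: 21→25
T3: 25→35
T4: 35→38
Sum = 7+21+25+35+38 = 126.
LPT (decreasing processing time): T2 T3 T1 T5 T4.
T2: 0→14
T3: 14→24
T1: 24→31
T5: 31→35
T4: 35→38
Sum = 14+24+31+35+38 = 142.
Difference = 126 − 142 = -16.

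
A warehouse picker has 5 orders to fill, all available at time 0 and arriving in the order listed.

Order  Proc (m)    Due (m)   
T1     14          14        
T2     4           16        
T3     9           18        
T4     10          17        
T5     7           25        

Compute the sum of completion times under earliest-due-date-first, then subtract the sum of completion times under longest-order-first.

EDD (increasing due date): T1 T2 T4 T3 T5.
T1: 0→14
T2: 14→18
T4: 18→28
T3: 28→37
T5: 37→44
Sum = 14+18+28+37+44 = 141.
LPT (decreasing processing time): T1 T4 T3 T5 T2.
T1: 0→14
T4: 14→24
T3: 24→33
T5: 33→40
T2: 40→44
Sum = 14+24+33+40+44 = 155.
Difference = 141 − 155 = -14.

-14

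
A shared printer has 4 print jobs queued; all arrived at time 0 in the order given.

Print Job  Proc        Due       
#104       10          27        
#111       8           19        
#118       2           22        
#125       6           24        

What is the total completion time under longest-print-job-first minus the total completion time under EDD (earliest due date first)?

LPT (decreasing processing time): #104 #111 #125 #118.
#104: 0→10
#111: 10→18
#125: 18→24
#118: 24→26
Sum = 10+18+24+26 = 78.
EDD (increasing due date): #111 #118 #125 #104.
#111: 0→8
#118: 8→10
#125: 10→16
#104: 16→26
Sum = 8+10+16+26 = 60.
Difference = 78 − 60 = 18.

18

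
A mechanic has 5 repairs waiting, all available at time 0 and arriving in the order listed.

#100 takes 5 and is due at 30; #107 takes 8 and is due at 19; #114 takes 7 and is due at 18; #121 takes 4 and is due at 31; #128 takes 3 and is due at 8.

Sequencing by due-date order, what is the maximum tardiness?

0

EDD (increasing due date): #128 #114 #107 #100 #121.
#128: 0→3, due 8, tardiness 0
#114: 3→10, due 18, tardiness 0
#107: 10→18, due 19, tardiness 0
#100: 18→23, due 30, tardiness 0
#121: 23→27, due 31, tardiness 0
Maximum = 0.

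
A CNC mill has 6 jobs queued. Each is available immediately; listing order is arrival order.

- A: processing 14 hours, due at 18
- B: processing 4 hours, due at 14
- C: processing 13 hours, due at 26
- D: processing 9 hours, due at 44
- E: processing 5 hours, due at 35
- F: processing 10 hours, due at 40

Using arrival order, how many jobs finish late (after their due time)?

FIFO (arrival order): A B C D E F.
A: 0→14, due 18, tardiness 0
B: 14→18, due 14, tardiness 4
C: 18→31, due 26, tardiness 5
D: 31→40, due 44, tardiness 0
E: 40→45, due 35, tardiness 10
F: 45→55, due 40, tardiness 15
Late jobs: 4.

4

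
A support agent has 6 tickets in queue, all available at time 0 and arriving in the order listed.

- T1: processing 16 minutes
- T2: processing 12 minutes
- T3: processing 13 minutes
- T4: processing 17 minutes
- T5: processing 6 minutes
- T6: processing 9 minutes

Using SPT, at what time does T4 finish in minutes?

73

SPT (increasing processing time): T5 T6 T2 T3 T1 T4.
T5: 0→6
T6: 6→15
T2: 15→27
T3: 27→40
T1: 40→56
T4: 56→73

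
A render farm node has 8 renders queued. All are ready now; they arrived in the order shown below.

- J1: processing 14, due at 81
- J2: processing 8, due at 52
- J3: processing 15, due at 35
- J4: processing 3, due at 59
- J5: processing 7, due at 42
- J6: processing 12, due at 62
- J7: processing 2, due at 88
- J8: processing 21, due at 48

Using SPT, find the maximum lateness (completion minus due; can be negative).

SPT (increasing processing time): J7 J4 J5 J2 J6 J1 J3 J8.
J7: 0→2, due 88, lateness -86
J4: 2→5, due 59, lateness -54
J5: 5→12, due 42, lateness -30
J2: 12→20, due 52, lateness -32
J6: 20→32, due 62, lateness -30
J1: 32→46, due 81, lateness -35
J3: 46→61, due 35, lateness 26
J8: 61→82, due 48, lateness 34
Maximum = 34.

34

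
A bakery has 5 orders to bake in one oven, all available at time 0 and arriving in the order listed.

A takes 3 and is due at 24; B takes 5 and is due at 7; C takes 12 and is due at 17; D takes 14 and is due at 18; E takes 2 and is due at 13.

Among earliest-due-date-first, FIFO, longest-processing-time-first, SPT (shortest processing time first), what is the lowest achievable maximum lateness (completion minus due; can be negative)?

EDD (increasing due date): B E C D A.
B: 0→5, due 7, lateness -2
E: 5→7, due 13, lateness -6
C: 7→19, due 17, lateness 2
D: 19→33, due 18, lateness 15
A: 33→36, due 24, lateness 12
Maximum = 15.
FIFO (arrival order): A B C D E.
A: 0→3, due 24, lateness -21
B: 3→8, due 7, lateness 1
C: 8→20, due 17, lateness 3
D: 20→34, due 18, lateness 16
E: 34→36, due 13, lateness 23
Maximum = 23.
LPT (decreasing processing time): D C B A E.
D: 0→14, due 18, lateness -4
C: 14→26, due 17, lateness 9
B: 26→31, due 7, lateness 24
A: 31→34, due 24, lateness 10
E: 34→36, due 13, lateness 23
Maximum = 24.
SPT (increasing processing time): E A B C D.
E: 0→2, due 13, lateness -11
A: 2→5, due 24, lateness -19
B: 5→10, due 7, lateness 3
C: 10→22, due 17, lateness 5
D: 22→36, due 18, lateness 18
Maximum = 18.
EDD 15, FIFO 23, LPT 24, SPT 18 → minimum 15.

15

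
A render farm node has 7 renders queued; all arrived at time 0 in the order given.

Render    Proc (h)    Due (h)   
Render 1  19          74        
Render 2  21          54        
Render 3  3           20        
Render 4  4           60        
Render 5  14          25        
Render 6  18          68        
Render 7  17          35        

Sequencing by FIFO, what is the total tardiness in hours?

FIFO (arrival order): Render 1 Render 2 Render 3 Render 4 Render 5 Render 6 Render 7.
Render 1: 0→19, due 74, tardiness 0
Render 2: 19→40, due 54, tardiness 0
Render 3: 40→43, due 20, tardiness 23
Render 4: 43→47, due 60, tardiness 0
Render 5: 47→61, due 25, tardiness 36
Render 6: 61→79, due 68, tardiness 11
Render 7: 79→96, due 35, tardiness 61
Sum = 0+0+23+0+36+11+61 = 131.

131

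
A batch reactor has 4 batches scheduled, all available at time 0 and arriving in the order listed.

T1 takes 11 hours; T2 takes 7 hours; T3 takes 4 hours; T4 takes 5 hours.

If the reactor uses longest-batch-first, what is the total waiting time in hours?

52

LPT (decreasing processing time): T1 T2 T4 T3.
T1: waits 0, runs 0→11
T2: waits 11, runs 11→18
T4: waits 18, runs 18→23
T3: waits 23, runs 23→27
Sum = 0+11+18+23 = 52.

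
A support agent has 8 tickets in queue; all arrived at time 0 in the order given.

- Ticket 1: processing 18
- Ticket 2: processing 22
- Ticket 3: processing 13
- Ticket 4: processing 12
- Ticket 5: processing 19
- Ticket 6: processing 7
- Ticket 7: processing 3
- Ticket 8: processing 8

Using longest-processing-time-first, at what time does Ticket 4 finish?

LPT (decreasing processing time): Ticket 2 Ticket 5 Ticket 1 Ticket 3 Ticket 4 Ticket 8 Ticket 6 Ticket 7.
Ticket 2: 0→22
Ticket 5: 22→41
Ticket 1: 41→59
Ticket 3: 59→72
Ticket 4: 72→84

84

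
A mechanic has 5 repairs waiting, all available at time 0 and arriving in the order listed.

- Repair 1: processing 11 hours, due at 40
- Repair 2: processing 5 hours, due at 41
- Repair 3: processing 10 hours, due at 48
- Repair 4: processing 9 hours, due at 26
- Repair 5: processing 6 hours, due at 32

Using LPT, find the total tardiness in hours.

LPT (decreasing processing time): Repair 1 Repair 3 Repair 4 Repair 5 Repair 2.
Repair 1: 0→11, due 40, tardiness 0
Repair 3: 11→21, due 48, tardiness 0
Repair 4: 21→30, due 26, tardiness 4
Repair 5: 30→36, due 32, tardiness 4
Repair 2: 36→41, due 41, tardiness 0
Sum = 0+0+4+4+0 = 8.

8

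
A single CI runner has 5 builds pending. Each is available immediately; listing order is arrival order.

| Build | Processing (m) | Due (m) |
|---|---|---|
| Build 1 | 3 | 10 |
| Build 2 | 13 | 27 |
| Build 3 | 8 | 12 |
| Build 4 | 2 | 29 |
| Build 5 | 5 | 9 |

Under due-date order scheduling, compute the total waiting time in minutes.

EDD (increasing due date): Build 5 Build 1 Build 3 Build 2 Build 4.
Build 5: waits 0, runs 0→5
Build 1: waits 5, runs 5→8
Build 3: waits 8, runs 8→16
Build 2: waits 16, runs 16→29
Build 4: waits 29, runs 29→31
Sum = 0+5+8+16+29 = 58.

58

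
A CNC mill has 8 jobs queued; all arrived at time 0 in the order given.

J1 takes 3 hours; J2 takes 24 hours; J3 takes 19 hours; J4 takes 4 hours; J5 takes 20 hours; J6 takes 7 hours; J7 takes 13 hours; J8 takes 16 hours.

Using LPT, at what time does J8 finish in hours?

LPT (decreasing processing time): J2 J5 J3 J8 J7 J6 J4 J1.
J2: 0→24
J5: 24→44
J3: 44→63
J8: 63→79

79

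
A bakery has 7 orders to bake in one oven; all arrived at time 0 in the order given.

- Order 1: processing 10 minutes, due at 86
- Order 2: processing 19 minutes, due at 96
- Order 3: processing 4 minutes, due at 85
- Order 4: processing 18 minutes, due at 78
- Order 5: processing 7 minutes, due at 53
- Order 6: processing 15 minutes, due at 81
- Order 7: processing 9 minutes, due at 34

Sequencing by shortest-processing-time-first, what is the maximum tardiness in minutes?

SPT (increasing processing time): Order 3 Order 5 Order 7 Order 1 Order 6 Order 4 Order 2.
Order 3: 0→4, due 85, tardiness 0
Order 5: 4→11, due 53, tardiness 0
Order 7: 11→20, due 34, tardiness 0
Order 1: 20→30, due 86, tardiness 0
Order 6: 30→45, due 81, tardiness 0
Order 4: 45→63, due 78, tardiness 0
Order 2: 63→82, due 96, tardiness 0
Maximum = 0.

0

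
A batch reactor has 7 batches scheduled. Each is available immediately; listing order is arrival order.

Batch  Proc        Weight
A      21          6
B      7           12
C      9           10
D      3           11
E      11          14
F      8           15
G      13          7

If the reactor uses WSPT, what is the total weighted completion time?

1989

WSPT (decreasing weight/processing-time ratio): D F B E C G A.
D: finishes 3, weight 11, w·C = 33
F: finishes 11, weight 15, w·C = 165
B: finishes 18, weight 12, w·C = 216
E: finishes 29, weight 14, w·C = 406
C: finishes 38, weight 10, w·C = 380
G: finishes 51, weight 7, w·C = 357
A: finishes 72, weight 6, w·C = 432
Sum = 33+165+216+406+380+357+432 = 1989.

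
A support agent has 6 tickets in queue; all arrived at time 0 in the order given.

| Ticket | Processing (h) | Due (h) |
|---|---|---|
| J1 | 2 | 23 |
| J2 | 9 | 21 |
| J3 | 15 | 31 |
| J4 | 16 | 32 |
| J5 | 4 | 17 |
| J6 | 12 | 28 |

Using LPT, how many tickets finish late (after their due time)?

LPT (decreasing processing time): J4 J3 J6 J2 J5 J1.
J4: 0→16, due 32, tardiness 0
J3: 16→31, due 31, tardiness 0
J6: 31→43, due 28, tardiness 15
J2: 43→52, due 21, tardiness 31
J5: 52→56, due 17, tardiness 39
J1: 56→58, due 23, tardiness 35
Late tickets: 4.

4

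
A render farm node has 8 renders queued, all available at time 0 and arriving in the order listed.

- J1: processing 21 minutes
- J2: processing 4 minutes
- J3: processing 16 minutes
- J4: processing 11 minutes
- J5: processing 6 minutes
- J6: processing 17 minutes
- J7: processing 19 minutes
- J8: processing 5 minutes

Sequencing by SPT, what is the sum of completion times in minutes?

332

SPT (increasing processing time): J2 J8 J5 J4 J3 J6 J7 J1.
J2: 0→4
J8: 4→9
J5: 9→15
J4: 15→26
J3: 26→42
J6: 42→59
J7: 59→78
J1: 78→99
Sum = 4+9+15+26+42+59+78+99 = 332.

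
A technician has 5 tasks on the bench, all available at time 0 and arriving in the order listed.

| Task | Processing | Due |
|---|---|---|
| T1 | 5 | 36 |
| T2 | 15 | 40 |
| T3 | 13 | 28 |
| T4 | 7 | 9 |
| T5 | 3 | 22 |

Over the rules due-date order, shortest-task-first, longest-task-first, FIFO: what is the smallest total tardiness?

3

EDD (increasing due date): T4 T5 T3 T1 T2.
T4: 0→7, due 9, tardiness 0
T5: 7→10, due 22, tardiness 0
T3: 10→23, due 28, tardiness 0
T1: 23→28, due 36, tardiness 0
T2: 28→43, due 40, tardiness 3
Sum = 0+0+0+0+3 = 3.
SPT (increasing processing time): T5 T1 T4 T3 T2.
T5: 0→3, due 22, tardiness 0
T1: 3→8, due 36, tardiness 0
T4: 8→15, due 9, tardiness 6
T3: 15→28, due 28, tardiness 0
T2: 28→43, due 40, tardiness 3
Sum = 0+0+6+0+3 = 9.
LPT (decreasing processing time): T2 T3 T4 T1 T5.
T2: 0→15, due 40, tardiness 0
T3: 15→28, due 28, tardiness 0
T4: 28→35, due 9, tardiness 26
T1: 35→40, due 36, tardiness 4
T5: 40→43, due 22, tardiness 21
Sum = 0+0+26+4+21 = 51.
FIFO (arrival order): T1 T2 T3 T4 T5.
T1: 0→5, due 36, tardiness 0
T2: 5→20, due 40, tardiness 0
T3: 20→33, due 28, tardiness 5
T4: 33→40, due 9, tardiness 31
T5: 40→43, due 22, tardiness 21
Sum = 0+0+5+31+21 = 57.
EDD 3, SPT 9, LPT 51, FIFO 57 → minimum 3.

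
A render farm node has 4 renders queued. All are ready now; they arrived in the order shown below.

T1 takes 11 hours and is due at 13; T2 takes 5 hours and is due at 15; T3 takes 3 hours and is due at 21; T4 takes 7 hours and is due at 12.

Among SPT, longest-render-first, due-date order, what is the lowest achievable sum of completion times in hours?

SPT (increasing processing time): T3 T2 T4 T1.
T3: 0→3
T2: 3→8
T4: 8→15
T1: 15→26
Sum = 3+8+15+26 = 52.
LPT (decreasing processing time): T1 T4 T2 T3.
T1: 0→11
T4: 11→18
T2: 18→23
T3: 23→26
Sum = 11+18+23+26 = 78.
EDD (increasing due date): T4 T1 T2 T3.
T4: 0→7
T1: 7→18
T2: 18→23
T3: 23→26
Sum = 7+18+23+26 = 74.
SPT 52, LPT 78, EDD 74 → minimum 52.

52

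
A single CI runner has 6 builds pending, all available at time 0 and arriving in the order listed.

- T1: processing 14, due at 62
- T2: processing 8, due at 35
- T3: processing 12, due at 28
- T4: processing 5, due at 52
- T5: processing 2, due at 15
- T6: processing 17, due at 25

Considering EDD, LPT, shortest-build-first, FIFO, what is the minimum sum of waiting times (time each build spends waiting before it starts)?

92

EDD (increasing due date): T5 T6 T3 T2 T4 T1.
T5: waits 0, runs 0→2
T6: waits 2, runs 2→19
T3: waits 19, runs 19→31
T2: waits 31, runs 31→39
T4: waits 39, runs 39→44
T1: waits 44, runs 44→58
Sum = 0+2+19+31+39+44 = 135.
LPT (decreasing processing time): T6 T1 T3 T2 T4 T5.
T6: waits 0, runs 0→17
T1: waits 17, runs 17→31
T3: waits 31, runs 31→43
T2: waits 43, runs 43→51
T4: waits 51, runs 51→56
T5: waits 56, runs 56→58
Sum = 0+17+31+43+51+56 = 198.
SPT (increasing processing time): T5 T4 T2 T3 T1 T6.
T5: waits 0, runs 0→2
T4: waits 2, runs 2→7
T2: waits 7, runs 7→15
T3: waits 15, runs 15→27
T1: waits 27, runs 27→41
T6: waits 41, runs 41→58
Sum = 0+2+7+15+27+41 = 92.
FIFO (arrival order): T1 T2 T3 T4 T5 T6.
T1: waits 0, runs 0→14
T2: waits 14, runs 14→22
T3: waits 22, runs 22→34
T4: waits 34, runs 34→39
T5: waits 39, runs 39→41
T6: waits 41, runs 41→58
Sum = 0+14+22+34+39+41 = 150.
EDD 135, LPT 198, SPT 92, FIFO 150 → minimum 92.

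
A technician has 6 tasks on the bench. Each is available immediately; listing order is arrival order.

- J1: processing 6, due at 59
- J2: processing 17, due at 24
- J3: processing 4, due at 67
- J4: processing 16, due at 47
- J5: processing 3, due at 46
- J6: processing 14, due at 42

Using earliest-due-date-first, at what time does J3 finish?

EDD (increasing due date): J2 J6 J5 J4 J1 J3.
J2: 0→17
J6: 17→31
J5: 31→34
J4: 34→50
J1: 50→56
J3: 56→60

60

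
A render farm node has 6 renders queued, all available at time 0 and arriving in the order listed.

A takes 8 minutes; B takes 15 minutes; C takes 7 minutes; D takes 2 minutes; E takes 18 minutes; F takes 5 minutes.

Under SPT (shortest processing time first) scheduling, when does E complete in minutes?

55

SPT (increasing processing time): D F C A B E.
D: 0→2
F: 2→7
C: 7→14
A: 14→22
B: 22→37
E: 37→55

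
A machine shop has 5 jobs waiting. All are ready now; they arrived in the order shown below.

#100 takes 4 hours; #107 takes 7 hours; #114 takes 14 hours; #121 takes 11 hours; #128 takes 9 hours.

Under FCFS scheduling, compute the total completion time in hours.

FIFO (arrival order): #100 #107 #114 #121 #128.
#100: 0→4
#107: 4→11
#114: 11→25
#121: 25→36
#128: 36→45
Sum = 4+11+25+36+45 = 121.

121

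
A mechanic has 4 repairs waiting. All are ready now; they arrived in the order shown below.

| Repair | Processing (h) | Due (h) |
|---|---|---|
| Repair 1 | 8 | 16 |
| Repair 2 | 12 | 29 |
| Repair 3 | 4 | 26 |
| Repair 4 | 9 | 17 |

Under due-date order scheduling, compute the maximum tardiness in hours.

4

EDD (increasing due date): Repair 1 Repair 4 Repair 3 Repair 2.
Repair 1: 0→8, due 16, tardiness 0
Repair 4: 8→17, due 17, tardiness 0
Repair 3: 17→21, due 26, tardiness 0
Repair 2: 21→33, due 29, tardiness 4
Maximum = 4.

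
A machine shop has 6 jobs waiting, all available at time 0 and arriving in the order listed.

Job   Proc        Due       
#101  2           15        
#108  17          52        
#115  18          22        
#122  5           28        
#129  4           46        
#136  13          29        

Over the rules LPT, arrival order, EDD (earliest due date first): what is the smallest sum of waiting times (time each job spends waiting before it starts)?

LPT (decreasing processing time): #115 #108 #136 #122 #129 #101.
#115: waits 0, runs 0→18
#108: waits 18, runs 18→35
#136: waits 35, runs 35→48
#122: waits 48, runs 48→53
#129: waits 53, runs 53→57
#101: waits 57, runs 57→59
Sum = 0+18+35+48+53+57 = 211.
FIFO (arrival order): #101 #108 #115 #122 #129 #136.
#101: waits 0, runs 0→2
#108: waits 2, runs 2→19
#115: waits 19, runs 19→37
#122: waits 37, runs 37→42
#129: waits 42, runs 42→46
#136: waits 46, runs 46→59
Sum = 0+2+19+37+42+46 = 146.
EDD (increasing due date): #101 #115 #122 #136 #129 #108.
#101: waits 0, runs 0→2
#115: waits 2, runs 2→20
#122: waits 20, runs 20→25
#136: waits 25, runs 25→38
#129: waits 38, runs 38→42
#108: waits 42, runs 42→59
Sum = 0+2+20+25+38+42 = 127.
LPT 211, FIFO 146, EDD 127 → minimum 127.

127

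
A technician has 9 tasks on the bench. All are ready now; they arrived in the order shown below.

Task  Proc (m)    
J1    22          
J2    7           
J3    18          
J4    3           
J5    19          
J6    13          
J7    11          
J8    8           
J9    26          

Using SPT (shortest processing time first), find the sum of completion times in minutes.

469

SPT (increasing processing time): J4 J2 J8 J7 J6 J3 J5 J1 J9.
J4: 0→3
J2: 3→10
J8: 10→18
J7: 18→29
J6: 29→42
J3: 42→60
J5: 60→79
J1: 79→101
J9: 101→127
Sum = 3+10+18+29+42+60+79+101+127 = 469.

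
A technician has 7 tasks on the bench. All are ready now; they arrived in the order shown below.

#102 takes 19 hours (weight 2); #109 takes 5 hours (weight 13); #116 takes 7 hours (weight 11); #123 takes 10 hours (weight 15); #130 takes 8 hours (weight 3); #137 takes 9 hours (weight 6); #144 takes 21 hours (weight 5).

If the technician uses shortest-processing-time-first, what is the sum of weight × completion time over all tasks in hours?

SPT (increasing processing time): #109 #116 #130 #137 #123 #102 #144.
#109: finishes 5, weight 13, w·C = 65
#116: finishes 12, weight 11, w·C = 132
#130: finishes 20, weight 3, w·C = 60
#137: finishes 29, weight 6, w·C = 174
#123: finishes 39, weight 15, w·C = 585
#102: finishes 58, weight 2, w·C = 116
#144: finishes 79, weight 5, w·C = 395
Sum = 65+132+60+174+585+116+395 = 1527.

1527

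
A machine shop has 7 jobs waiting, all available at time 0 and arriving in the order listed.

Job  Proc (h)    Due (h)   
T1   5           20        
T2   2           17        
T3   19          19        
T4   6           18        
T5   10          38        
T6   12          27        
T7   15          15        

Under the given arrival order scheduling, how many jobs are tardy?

5

FIFO (arrival order): T1 T2 T3 T4 T5 T6 T7.
T1: 0→5, due 20, tardiness 0
T2: 5→7, due 17, tardiness 0
T3: 7→26, due 19, tardiness 7
T4: 26→32, due 18, tardiness 14
T5: 32→42, due 38, tardiness 4
T6: 42→54, due 27, tardiness 27
T7: 54→69, due 15, tardiness 54
Late jobs: 5.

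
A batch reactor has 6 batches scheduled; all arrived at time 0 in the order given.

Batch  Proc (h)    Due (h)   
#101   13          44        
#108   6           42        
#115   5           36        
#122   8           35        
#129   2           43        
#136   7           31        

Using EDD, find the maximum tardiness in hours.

0

EDD (increasing due date): #136 #122 #115 #108 #129 #101.
#136: 0→7, due 31, tardiness 0
#122: 7→15, due 35, tardiness 0
#115: 15→20, due 36, tardiness 0
#108: 20→26, due 42, tardiness 0
#129: 26→28, due 43, tardiness 0
#101: 28→41, due 44, tardiness 0
Maximum = 0.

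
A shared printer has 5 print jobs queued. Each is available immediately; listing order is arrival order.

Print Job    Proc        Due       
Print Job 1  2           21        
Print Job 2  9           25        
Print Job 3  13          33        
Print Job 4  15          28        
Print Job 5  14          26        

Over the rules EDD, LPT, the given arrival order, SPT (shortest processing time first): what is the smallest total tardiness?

32

EDD (increasing due date): Print Job 1 Print Job 2 Print Job 5 Print Job 4 Print Job 3.
Print Job 1: 0→2, due 21, tardiness 0
Print Job 2: 2→11, due 25, tardiness 0
Print Job 5: 11→25, due 26, tardiness 0
Print Job 4: 25→40, due 28, tardiness 12
Print Job 3: 40→53, due 33, tardiness 20
Sum = 0+0+0+12+20 = 32.
LPT (decreasing processing time): Print Job 4 Print Job 5 Print Job 3 Print Job 2 Print Job 1.
Print Job 4: 0→15, due 28, tardiness 0
Print Job 5: 15→29, due 26, tardiness 3
Print Job 3: 29→42, due 33, tardiness 9
Print Job 2: 42→51, due 25, tardiness 26
Print Job 1: 51→53, due 21, tardiness 32
Sum = 0+3+9+26+32 = 70.
FIFO (arrival order): Print Job 1 Print Job 2 Print Job 3 Print Job 4 Print Job 5.
Print Job 1: 0→2, due 21, tardiness 0
Print Job 2: 2→11, due 25, tardiness 0
Print Job 3: 11→24, due 33, tardiness 0
Print Job 4: 24→39, due 28, tardiness 11
Print Job 5: 39→53, due 26, tardiness 27
Sum = 0+0+0+11+27 = 38.
SPT (increasing processing time): Print Job 1 Print Job 2 Print Job 3 Print Job 5 Print Job 4.
Print Job 1: 0→2, due 21, tardiness 0
Print Job 2: 2→11, due 25, tardiness 0
Print Job 3: 11→24, due 33, tardiness 0
Print Job 5: 24→38, due 26, tardiness 12
Print Job 4: 38→53, due 28, tardiness 25
Sum = 0+0+0+12+25 = 37.
EDD 32, LPT 70, FIFO 38, SPT 37 → minimum 32.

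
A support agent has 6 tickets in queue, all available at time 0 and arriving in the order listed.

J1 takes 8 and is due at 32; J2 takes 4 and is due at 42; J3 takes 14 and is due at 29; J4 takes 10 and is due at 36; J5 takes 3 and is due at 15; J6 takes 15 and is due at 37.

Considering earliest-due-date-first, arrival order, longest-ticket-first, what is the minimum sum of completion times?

EDD (increasing due date): J5 J3 J1 J4 J6 J2.
J5: 0→3
J3: 3→17
J1: 17→25
J4: 25→35
J6: 35→50
J2: 50→54
Sum = 3+17+25+35+50+54 = 184.
FIFO (arrival order): J1 J2 J3 J4 J5 J6.
J1: 0→8
J2: 8→12
J3: 12→26
J4: 26→36
J5: 36→39
J6: 39→54
Sum = 8+12+26+36+39+54 = 175.
LPT (decreasing processing time): J6 J3 J4 J1 J2 J5.
J6: 0→15
J3: 15→29
J4: 29→39
J1: 39→47
J2: 47→51
J5: 51→54
Sum = 15+29+39+47+51+54 = 235.
EDD 184, FIFO 175, LPT 235 → minimum 175.

175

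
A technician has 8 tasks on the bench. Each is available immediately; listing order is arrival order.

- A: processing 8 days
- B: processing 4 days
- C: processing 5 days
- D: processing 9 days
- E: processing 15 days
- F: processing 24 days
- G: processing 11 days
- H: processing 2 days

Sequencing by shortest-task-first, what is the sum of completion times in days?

SPT (increasing processing time): H B C A D G E F.
H: 0→2
B: 2→6
C: 6→11
A: 11→19
D: 19→28
G: 28→39
E: 39→54
F: 54→78
Sum = 2+6+11+19+28+39+54+78 = 237.

237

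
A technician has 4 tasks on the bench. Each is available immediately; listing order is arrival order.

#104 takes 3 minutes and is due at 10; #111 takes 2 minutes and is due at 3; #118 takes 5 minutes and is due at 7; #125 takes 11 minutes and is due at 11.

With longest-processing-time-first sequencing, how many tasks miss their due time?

LPT (decreasing processing time): #125 #118 #104 #111.
#125: 0→11, due 11, tardiness 0
#118: 11→16, due 7, tardiness 9
#104: 16→19, due 10, tardiness 9
#111: 19→21, due 3, tardiness 18
Late tasks: 3.

3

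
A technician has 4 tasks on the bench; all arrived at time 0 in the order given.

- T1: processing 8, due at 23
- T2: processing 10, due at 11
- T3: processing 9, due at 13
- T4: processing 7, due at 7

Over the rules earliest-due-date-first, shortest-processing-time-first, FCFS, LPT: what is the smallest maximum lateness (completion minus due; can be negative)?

EDD (increasing due date): T4 T2 T3 T1.
T4: 0→7, due 7, lateness 0
T2: 7→17, due 11, lateness 6
T3: 17→26, due 13, lateness 13
T1: 26→34, due 23, lateness 11
Maximum = 13.
SPT (increasing processing time): T4 T1 T3 T2.
T4: 0→7, due 7, lateness 0
T1: 7→15, due 23, lateness -8
T3: 15→24, due 13, lateness 11
T2: 24→34, due 11, lateness 23
Maximum = 23.
FIFO (arrival order): T1 T2 T3 T4.
T1: 0→8, due 23, lateness -15
T2: 8→18, due 11, lateness 7
T3: 18→27, due 13, lateness 14
T4: 27→34, due 7, lateness 27
Maximum = 27.
LPT (decreasing processing time): T2 T3 T1 T4.
T2: 0→10, due 11, lateness -1
T3: 10→19, due 13, lateness 6
T1: 19→27, due 23, lateness 4
T4: 27→34, due 7, lateness 27
Maximum = 27.
EDD 13, SPT 23, FIFO 27, LPT 27 → minimum 13.

13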